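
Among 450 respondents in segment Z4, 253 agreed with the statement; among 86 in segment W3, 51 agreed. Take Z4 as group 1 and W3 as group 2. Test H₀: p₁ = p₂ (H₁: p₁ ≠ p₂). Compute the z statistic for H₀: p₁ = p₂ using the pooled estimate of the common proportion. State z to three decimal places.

z = -0.528

p̂₁ = 253/450 = 0.56222, p̂₂ = 51/86 = 0.59302.
Pooled p̂ = (253+51)/(450+86) = 304/536 = 0.56716.
SE = √(0.245489 × 0.0138501) = 0.05831.
z = (0.56222 − 0.59302)/0.05831 = -0.03080/0.05831 = -0.528.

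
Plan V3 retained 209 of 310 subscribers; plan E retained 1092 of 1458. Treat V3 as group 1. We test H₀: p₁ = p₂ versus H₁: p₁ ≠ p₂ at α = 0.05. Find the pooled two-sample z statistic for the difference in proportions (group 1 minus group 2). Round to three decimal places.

p̂₁ = 209/310 ≈ 0.67419, p̂₂ = 1092/1458 ≈ 0.74897.
Pooled p̂ = (209+1092)/(310+1458) = 1301/1768 = 0.73586.
SE = √(p̂(1−p̂)(1/n₁+1/n₂)) = √(0.73586·0.26414·0.00391168) = √(0.000760313) = 0.02757.
z = (0.67419 − 0.74897)/0.02757 = -0.07478/0.02757 = -2.712.
p-value = 2·P(Z > 2.712) ≈ 0.0067, so at α = 0.05 we reject H₀.

z = -2.712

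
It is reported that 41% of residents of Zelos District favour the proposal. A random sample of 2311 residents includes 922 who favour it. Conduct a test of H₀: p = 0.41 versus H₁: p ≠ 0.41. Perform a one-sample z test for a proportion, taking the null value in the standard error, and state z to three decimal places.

p̂ = 922/2311 = 0.39896.
Standard error under H₀: √(0.41×0.59/2311) = 0.01023.
z = (0.39896 − 0.41)/0.01023 = -0.01104/0.01023 = -1.079.

z = -1.079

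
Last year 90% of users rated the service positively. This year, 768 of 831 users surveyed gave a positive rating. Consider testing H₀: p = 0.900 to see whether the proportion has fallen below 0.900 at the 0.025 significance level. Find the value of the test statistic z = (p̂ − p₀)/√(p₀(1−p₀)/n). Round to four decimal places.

p̂ = 768/831 = 0.924188.
Standard error under H₀: √(0.9×0.1/831) = 0.010407.
z = (0.924188 − 0.9)/0.010407 = 0.024188/0.010407 = 2.3242.
p-value = P(Z < 2.324) ≈ 0.9899; since p > α = 0.025, fail to reject H₀.

z = 2.3242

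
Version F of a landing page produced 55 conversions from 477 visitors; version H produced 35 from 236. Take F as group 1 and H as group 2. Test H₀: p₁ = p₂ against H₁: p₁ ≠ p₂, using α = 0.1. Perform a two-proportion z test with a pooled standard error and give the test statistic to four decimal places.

z = -1.2486

p̂₁ = 55/477 ≈ 0.115304, p̂₂ = 35/236 ≈ 0.148305.
Pooled p̂ = (55+35)/(477+236) = 90/713 = 0.126227.
SE = √(0.110294 × 0.00633372) = 0.026430.
z = (0.115304 − 0.148305)/0.026430 = -0.033001/0.026430 = -1.2486.
p-value = 2·P(Z > 1.249) ≈ 0.2118; since p > α = 0.1, fail to reject H₀.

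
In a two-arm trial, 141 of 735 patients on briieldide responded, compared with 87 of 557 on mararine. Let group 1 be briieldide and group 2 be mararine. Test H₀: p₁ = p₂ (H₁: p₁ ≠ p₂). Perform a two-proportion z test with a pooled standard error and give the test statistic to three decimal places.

z = 1.664

p̂₁ = 141/735 ≈ 0.19184, p̂₂ = 87/557 ≈ 0.15619.
Pooled p̂ = (141+87)/(735+557) = 228/1292 = 0.17647.
SE = √(0.145329 × 0.00315588) = 0.02142.
z = (0.19184 − 0.15619)/0.02142 = 0.03565/0.02142 = 1.664.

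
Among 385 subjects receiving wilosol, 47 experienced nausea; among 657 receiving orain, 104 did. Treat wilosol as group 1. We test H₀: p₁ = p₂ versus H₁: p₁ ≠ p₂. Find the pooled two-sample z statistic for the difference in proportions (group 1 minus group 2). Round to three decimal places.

p̂₁ = 47/385 = 0.12208, p̂₂ = 104/657 = 0.15830.
Pooled p̂ = (47+104)/(385+657) = 151/1042 = 0.14491.
SE = √(p̂(1−p̂)(1/n₁+1/n₂)) = √(0.14491·0.85509·0.00411947) = √(0.000510459) = 0.02259.
z = (0.12208 − 0.15830)/0.02259 = -0.03622/0.02259 = -1.603.

z = -1.603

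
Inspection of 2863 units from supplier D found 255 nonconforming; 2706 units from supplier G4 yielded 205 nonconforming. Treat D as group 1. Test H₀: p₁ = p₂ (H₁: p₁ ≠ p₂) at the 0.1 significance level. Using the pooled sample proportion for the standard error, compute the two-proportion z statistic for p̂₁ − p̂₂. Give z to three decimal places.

p̂₁ = 255/2863 = 0.089067, p̂₂ = 205/2706 = 0.075758.
Pooled p̂ = (255+205)/(2863+2706) = 460/5569 = 0.082600.
SE = √(0.0757773 × 0.000718833) = 0.007380.
z = (0.089067 − 0.075758)/0.007380 = 0.013309/0.007380 = 1.803.
Two-sided p-value ≈ 2·Φ(−1.803) = 0.0713, so at α = 0.1 we reject H₀.

z = 1.803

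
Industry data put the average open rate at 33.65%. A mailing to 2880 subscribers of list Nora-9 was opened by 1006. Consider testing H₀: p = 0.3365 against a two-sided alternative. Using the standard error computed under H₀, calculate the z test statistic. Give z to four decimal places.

z = 1.4544

p̂ = 1006/2880 ≈ 0.349306.
SE = √(p₀(1−p₀)/n) = √(0.22327/2880) = 0.008805.
z = (0.349306 − 0.3365)/0.008805 = 0.012806/0.008805 = 1.4544.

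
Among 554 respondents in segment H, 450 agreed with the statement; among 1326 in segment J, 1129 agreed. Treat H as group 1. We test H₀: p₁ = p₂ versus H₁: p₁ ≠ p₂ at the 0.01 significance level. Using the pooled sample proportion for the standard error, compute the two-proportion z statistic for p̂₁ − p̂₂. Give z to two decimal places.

z = -2.11

p̂₁ = 450/554 = 0.81227, p̂₂ = 1129/1326 = 0.85143.
Pooled p̂ = (450+1129)/(554+1326) = 1579/1880 = 0.83989.
SE = √(p̂(1−p̂)(1/n₁+1/n₂)) = √(0.83989·0.16011·0.0025592) = √(0.000344142) = 0.01855.
z = (0.81227 − 0.85143)/0.01855 = -0.03916/0.01855 = -2.11.
Two-sided p-value ≈ 2·Φ(−2.111) = 0.0348, so at α = 0.01 we fail to reject H₀.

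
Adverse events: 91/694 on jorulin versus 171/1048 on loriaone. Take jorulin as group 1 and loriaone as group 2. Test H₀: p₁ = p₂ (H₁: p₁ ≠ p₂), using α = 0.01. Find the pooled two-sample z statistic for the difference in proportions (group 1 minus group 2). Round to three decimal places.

p̂₁ = 91/694 = 0.13112, p̂₂ = 171/1048 = 0.16317.
Pooled p̂ = (91+171)/(694+1048) = 262/1742 = 0.15040.
SE = √(p̂(1−p̂)(1/n₁+1/n₂)) = √(0.15040·0.84960·0.00239512) = √(0.000306051) = 0.01749.
z = (0.13112 − 0.16317)/0.01749 = -0.03205/0.01749 = -1.832.
Two-sided p-value ≈ 2·Φ(−1.832) = 0.0670; since p > α = 0.01, fail to reject H₀.

z = -1.832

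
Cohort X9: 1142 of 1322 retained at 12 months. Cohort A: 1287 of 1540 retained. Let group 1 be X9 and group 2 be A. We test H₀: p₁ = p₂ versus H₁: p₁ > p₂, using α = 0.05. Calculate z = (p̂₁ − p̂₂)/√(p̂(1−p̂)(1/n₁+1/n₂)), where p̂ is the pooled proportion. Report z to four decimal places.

p̂₁ = 1142/1322 ≈ 0.8638427, p̂₂ = 1287/1540 ≈ 0.8357143.
Pooled p̂ = (1142+1287)/(1322+1540) = 2429/2862 = 0.8487072.
SE = √(p̂(1−p̂)(1/n₁+1/n₂)) = √(0.8487072·0.1512928·0.00140578) = √(0.000180507) = 0.0134353.
z = (0.8638427 − 0.8357143)/0.0134353 = 0.0281284/0.0134353 = 2.0936.
p-value = P(Z > 2.094) ≈ 0.0181; since p < α = 0.05, reject H₀.

z = 2.0936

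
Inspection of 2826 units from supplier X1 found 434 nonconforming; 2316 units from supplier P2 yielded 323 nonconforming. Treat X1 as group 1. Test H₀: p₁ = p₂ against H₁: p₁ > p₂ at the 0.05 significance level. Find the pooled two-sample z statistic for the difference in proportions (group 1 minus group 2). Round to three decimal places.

z = 1.421

p̂₁ = 434/2826 = 0.15357, p̂₂ = 323/2316 = 0.13946.
Pooled p̂ = (434+323)/(2826+2316) = 757/5142 = 0.14722.
SE = √(0.125546 × 0.000785636) = 0.00993.
z = (0.15357 − 0.13946)/0.00993 = 0.01411/0.00993 = 1.421.
p-value = P(Z > 1.421) ≈ 0.0777, so at α = 0.05 we fail to reject H₀.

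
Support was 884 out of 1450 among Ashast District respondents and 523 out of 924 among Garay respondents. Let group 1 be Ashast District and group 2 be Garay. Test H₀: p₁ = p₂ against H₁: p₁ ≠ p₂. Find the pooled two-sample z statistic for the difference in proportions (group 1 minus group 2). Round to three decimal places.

z = 2.110

p̂₁ = 884/1450 ≈ 0.60966, p̂₂ = 523/924 ≈ 0.56602.
Pooled p̂ = (884+523)/(1450+924) = 1407/2374 = 0.59267.
SE = √(0.241412 × 0.00177191) = 0.02068.
z = (0.60966 − 0.56602)/0.02068 = 0.04364/0.02068 = 2.110.
Two-sided p-value ≈ 2·Φ(−2.110) = 0.0349.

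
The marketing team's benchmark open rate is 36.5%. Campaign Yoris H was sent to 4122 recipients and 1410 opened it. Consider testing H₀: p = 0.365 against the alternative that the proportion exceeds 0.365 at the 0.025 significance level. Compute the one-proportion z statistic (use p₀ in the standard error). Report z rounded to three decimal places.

p̂ = 1410/4122 ≈ 0.342067.
Standard error under H₀: √(0.365×0.635/4122) = 0.007499.
z = (0.342067 − 0.365)/0.007499 = -0.022933/0.007499 = -3.058.
p-value = P(Z > -3.058) ≈ 0.9989, so at α = 0.025 we fail to reject H₀.

z = -3.058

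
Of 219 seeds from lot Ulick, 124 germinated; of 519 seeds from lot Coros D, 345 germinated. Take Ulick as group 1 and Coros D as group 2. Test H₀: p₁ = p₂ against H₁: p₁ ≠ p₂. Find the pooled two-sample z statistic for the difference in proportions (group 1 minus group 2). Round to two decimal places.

z = -2.54

p̂₁ = 124/219 = 0.5662, p̂₂ = 345/519 = 0.6647.
Pooled p̂ = (124+345)/(219+519) = 469/738 = 0.6355.
SE = √(p̂(1−p̂)(1/n₁+1/n₂)) = √(0.6355·0.3645·0.00649299) = √(0.00150403) = 0.0388.
z = (0.5662 − 0.6647)/0.0388 = -0.0985/0.0388 = -2.54.
Two-sided p-value ≈ 2·Φ(−2.541) = 0.0111.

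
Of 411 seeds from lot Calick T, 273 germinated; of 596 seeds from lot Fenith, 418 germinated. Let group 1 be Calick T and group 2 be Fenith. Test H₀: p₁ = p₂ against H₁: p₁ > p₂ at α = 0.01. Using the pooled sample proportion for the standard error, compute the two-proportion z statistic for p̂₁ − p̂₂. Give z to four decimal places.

p̂₁ = 273/411 ≈ 0.664234, p̂₂ = 418/596 ≈ 0.701342.
Pooled p̂ = (273+418)/(411+596) = 691/1007 = 0.686197.
SE = √(p̂(1−p̂)(1/n₁+1/n₂)) = √(0.686197·0.313803·0.00411094) = √(0.000885213) = 0.029753.
z = (0.664234 − 0.701342)/0.029753 = -0.037108/0.029753 = -1.2472.
p-value = P(Z > -1.247) ≈ 0.8938, so at α = 0.01 we fail to reject H₀.

z = -1.2472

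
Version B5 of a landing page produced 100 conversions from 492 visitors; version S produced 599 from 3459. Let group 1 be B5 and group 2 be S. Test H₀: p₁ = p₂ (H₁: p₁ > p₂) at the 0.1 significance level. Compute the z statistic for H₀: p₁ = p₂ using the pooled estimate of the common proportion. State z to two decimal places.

p̂₁ = 100/492 ≈ 0.2033, p̂₂ = 599/3459 ≈ 0.1732.
Pooled p̂ = (100+599)/(492+3459) = 699/3951 = 0.1769.
SE = √(p̂(1−p̂)(1/n₁+1/n₂)) = √(0.1769·0.8231·0.00232162) = √(0.000338069) = 0.0184.
z = (0.2033 − 0.1732)/0.0184 = 0.0301/0.0184 = 1.64.
p-value = P(Z > 1.636) ≈ 0.0509. With α = 0.1, reject H₀.

z = 1.64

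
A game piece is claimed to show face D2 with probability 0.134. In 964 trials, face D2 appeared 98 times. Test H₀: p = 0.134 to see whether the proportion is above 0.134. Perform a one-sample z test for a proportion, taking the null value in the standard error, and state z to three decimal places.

z = -2.948

p̂ = 98/964 = 0.10166.
SE = √(p₀(1−p₀)/n) = √(0.11604/964) = 0.01097.
z = (0.10166 − 0.134)/0.01097 = -0.03234/0.01097 = -2.948.
p-value = P(Z > -2.948) ≈ 0.9984.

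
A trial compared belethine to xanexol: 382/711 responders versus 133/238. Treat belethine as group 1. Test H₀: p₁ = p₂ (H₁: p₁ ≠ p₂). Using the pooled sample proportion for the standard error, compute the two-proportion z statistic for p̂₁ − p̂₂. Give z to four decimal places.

p̂₁ = 382/711 = 0.537271, p̂₂ = 133/238 = 0.558824.
Pooled p̂ = (382+133)/(711+238) = 515/949 = 0.542677.
SE = √(0.248179 × 0.00560815) = 0.037307.
z = (0.537271 − 0.558824)/0.037307 = -0.021553/0.037307 = -0.5777.
p-value = 2·P(Z > 0.578) ≈ 0.5635.

z = -0.5777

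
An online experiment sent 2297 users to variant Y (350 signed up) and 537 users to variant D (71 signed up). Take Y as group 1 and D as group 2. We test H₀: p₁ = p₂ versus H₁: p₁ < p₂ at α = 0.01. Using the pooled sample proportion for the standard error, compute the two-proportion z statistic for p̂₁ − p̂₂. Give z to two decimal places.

z = 1.18

p̂₁ = 350/2297 ≈ 0.15237, p̂₂ = 71/537 ≈ 0.13222.
Pooled p̂ = (350+71)/(2297+537) = 421/2834 = 0.14855.
SE = √(p̂(1−p̂)(1/n₁+1/n₂)) = √(0.14855·0.85145·0.00229755) = √(0.000290606) = 0.01705.
z = (0.15237 − 0.13222)/0.01705 = 0.02015/0.01705 = 1.18.
p-value = P(Z < 1.182) ≈ 0.8815, so at α = 0.01 we fail to reject H₀.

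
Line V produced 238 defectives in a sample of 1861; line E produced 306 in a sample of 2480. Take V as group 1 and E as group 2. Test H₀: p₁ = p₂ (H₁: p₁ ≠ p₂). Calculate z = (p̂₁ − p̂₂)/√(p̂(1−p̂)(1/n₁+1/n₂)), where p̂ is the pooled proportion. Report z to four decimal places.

z = 0.4433

p̂₁ = 238/1861 = 0.127888, p̂₂ = 306/2480 = 0.123387.
Pooled p̂ = (238+306)/(1861+2480) = 544/4341 = 0.125317.
SE = √(0.109612 × 0.000940571) = 0.010154.
z = (0.127888 − 0.123387)/0.010154 = 0.004501/0.010154 = 0.4433.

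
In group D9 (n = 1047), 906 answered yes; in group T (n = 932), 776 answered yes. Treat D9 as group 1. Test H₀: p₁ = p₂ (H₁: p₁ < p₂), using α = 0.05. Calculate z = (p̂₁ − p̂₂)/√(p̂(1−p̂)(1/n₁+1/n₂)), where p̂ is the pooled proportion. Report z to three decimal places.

z = 2.034

p̂₁ = 906/1047 = 0.86533, p̂₂ = 776/932 = 0.83262.
Pooled p̂ = (906+776)/(1047+932) = 1682/1979 = 0.84992.
SE = √(p̂(1−p̂)(1/n₁+1/n₂)) = √(0.84992·0.15008·0.00202807) = √(0.000258687) = 0.01608.
z = (0.86533 − 0.83262)/0.01608 = 0.03271/0.01608 = 2.034.
p-value = P(Z < 2.034) ≈ 0.9790, so at α = 0.05 we fail to reject H₀.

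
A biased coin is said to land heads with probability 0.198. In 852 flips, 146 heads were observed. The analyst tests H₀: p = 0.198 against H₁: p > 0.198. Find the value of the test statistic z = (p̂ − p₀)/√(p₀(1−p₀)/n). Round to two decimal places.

p̂ = 146/852 ≈ 0.17136.
SE = √(p₀(1−p₀)/n) = √(0.1588/852) = 0.01365.
z = (0.17136 − 0.198)/0.01365 = -0.02664/0.01365 = -1.95.

z = -1.95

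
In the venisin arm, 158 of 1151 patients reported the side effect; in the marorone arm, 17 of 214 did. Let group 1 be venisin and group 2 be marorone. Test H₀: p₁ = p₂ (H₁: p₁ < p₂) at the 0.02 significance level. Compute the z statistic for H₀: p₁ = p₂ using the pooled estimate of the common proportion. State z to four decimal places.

z = 2.3238

p̂₁ = 158/1151 ≈ 0.1372719, p̂₂ = 17/214 ≈ 0.0794393.
Pooled p̂ = (158+17)/(1151+214) = 175/1365 = 0.1282051.
SE = √(p̂(1−p̂)(1/n₁+1/n₂)) = √(0.1282051·0.8717949·0.00554171) = √(0.000619389) = 0.0248875.
z = (0.1372719 − 0.0794393)/0.0248875 = 0.0578326/0.0248875 = 2.3238.
p-value = P(Z < 2.324) ≈ 0.9899, so at α = 0.02 we fail to reject H₀.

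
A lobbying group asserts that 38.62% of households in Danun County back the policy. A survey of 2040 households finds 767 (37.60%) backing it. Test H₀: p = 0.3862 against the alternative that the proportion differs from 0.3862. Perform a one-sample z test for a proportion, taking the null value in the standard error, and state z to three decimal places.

z = -0.948

p̂ = 767/2040 = 0.37598.
Standard error under H₀: √(0.3862×0.6138/2040) = 0.01078.
z = (0.37598 − 0.3862)/0.01078 = -0.01022/0.01078 = -0.948.
p-value = 2·P(Z > 0.948) ≈ 0.3431.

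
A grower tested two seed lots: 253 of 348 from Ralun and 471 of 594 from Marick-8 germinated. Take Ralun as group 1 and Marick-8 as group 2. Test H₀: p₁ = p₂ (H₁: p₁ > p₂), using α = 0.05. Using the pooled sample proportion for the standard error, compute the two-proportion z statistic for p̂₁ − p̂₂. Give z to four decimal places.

z = -2.3153

p̂₁ = 253/348 ≈ 0.727011, p̂₂ = 471/594 ≈ 0.792929.
Pooled p̂ = (253+471)/(348+594) = 724/942 = 0.768577.
SE = √(p̂(1−p̂)(1/n₁+1/n₂)) = √(0.768577·0.231423·0.00455706) = √(0.000810547) = 0.028470.
z = (0.727011 − 0.792929)/0.028470 = -0.065918/0.028470 = -2.3153.
p-value = P(Z > -2.315) ≈ 0.9897; since p > α = 0.05, fail to reject H₀.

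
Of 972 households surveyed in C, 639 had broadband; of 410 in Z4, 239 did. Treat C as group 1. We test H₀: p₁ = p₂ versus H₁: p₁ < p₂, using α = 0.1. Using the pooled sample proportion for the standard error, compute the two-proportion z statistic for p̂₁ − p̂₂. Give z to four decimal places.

z = 2.6276

p̂₁ = 639/972 ≈ 0.657407, p̂₂ = 239/410 ≈ 0.582927.
Pooled p̂ = (639+239)/(972+410) = 878/1382 = 0.635311.
SE = √(p̂(1−p̂)(1/n₁+1/n₂)) = √(0.635311·0.364689·0.00346783) = √(0.000803465) = 0.028345.
z = (0.657407 − 0.582927)/0.028345 = 0.074480/0.028345 = 2.6276.
p-value = P(Z < 2.628) ≈ 0.9957. With α = 0.1, fail to reject H₀.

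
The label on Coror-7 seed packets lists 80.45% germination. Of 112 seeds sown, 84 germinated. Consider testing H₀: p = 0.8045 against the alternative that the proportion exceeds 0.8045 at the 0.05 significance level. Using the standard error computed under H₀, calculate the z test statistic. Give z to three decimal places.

p̂ = 84/112 = 0.75000.
Standard error under H₀: √(0.8045×0.1955/112) = 0.03747.
z = (0.75000 − 0.8045)/0.03747 = -0.05450/0.03747 = -1.454.
p-value = P(Z > -1.454) ≈ 0.9271, so at α = 0.05 we fail to reject H₀.

z = -1.454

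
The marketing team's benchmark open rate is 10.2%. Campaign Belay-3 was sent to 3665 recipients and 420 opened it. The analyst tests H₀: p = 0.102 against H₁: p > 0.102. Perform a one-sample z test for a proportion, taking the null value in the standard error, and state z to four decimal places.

p̂ = 420/3665 = 0.1145975.
SE = √(p₀(1−p₀)/n) = √(0.091596/3665) = 0.0049992.
z = (0.1145975 − 0.102)/0.0049992 = 0.0125975/0.0049992 = 2.5199.

z = 2.5199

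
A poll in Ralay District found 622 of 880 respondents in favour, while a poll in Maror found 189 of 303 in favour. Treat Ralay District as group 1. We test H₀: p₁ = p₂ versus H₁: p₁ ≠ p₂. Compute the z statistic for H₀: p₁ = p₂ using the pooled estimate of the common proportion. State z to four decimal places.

p̂₁ = 622/880 ≈ 0.706818, p̂₂ = 189/303 ≈ 0.623762.
Pooled p̂ = (622+189)/(880+303) = 811/1183 = 0.685545.
SE = √(p̂(1−p̂)(1/n₁+1/n₂)) = √(0.685545·0.314455·0.00443669) = √(0.000956431) = 0.030926.
z = (0.706818 − 0.623762)/0.030926 = 0.083056/0.030926 = 2.6856.

z = 2.6856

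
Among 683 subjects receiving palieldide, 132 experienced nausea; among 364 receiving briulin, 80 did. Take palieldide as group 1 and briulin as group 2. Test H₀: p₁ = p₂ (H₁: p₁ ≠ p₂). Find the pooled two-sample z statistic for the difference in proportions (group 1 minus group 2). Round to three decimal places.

p̂₁ = 132/683 = 0.193265, p̂₂ = 80/364 = 0.219780.
Pooled p̂ = (132+80)/(683+364) = 212/1047 = 0.202483.
SE = √(p̂(1−p̂)(1/n₁+1/n₂)) = √(0.202483·0.797517·0.00421138) = √(0.00068007) = 0.026078.
z = (0.193265 − 0.219780)/0.026078 = -0.026515/0.026078 = -1.017.
p-value = 2·P(Z > 1.017) ≈ 0.3093.

z = -1.017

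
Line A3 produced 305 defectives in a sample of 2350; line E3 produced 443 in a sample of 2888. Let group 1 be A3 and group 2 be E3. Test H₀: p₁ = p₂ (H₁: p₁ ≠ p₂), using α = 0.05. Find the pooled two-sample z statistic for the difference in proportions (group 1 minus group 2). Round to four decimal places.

p̂₁ = 305/2350 ≈ 0.1297872, p̂₂ = 443/2888 ≈ 0.1533934.
Pooled p̂ = (305+443)/(2350+2888) = 748/5238 = 0.1428026.
SE = √(p̂(1−p̂)(1/n₁+1/n₂)) = √(0.1428026·0.8571974·0.000771792) = √(9.44751e-05) = 0.0097198.
z = (0.1297872 − 0.1533934)/0.0097198 = -0.0236062/0.0097198 = -2.4287.
p-value = 2·P(Z > 2.429) ≈ 0.0152, so at α = 0.05 we reject H₀.

z = -2.4287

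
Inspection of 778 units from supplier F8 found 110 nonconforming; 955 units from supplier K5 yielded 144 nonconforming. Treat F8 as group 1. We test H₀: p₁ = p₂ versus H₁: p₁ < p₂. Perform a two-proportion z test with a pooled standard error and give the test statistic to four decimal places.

p̂₁ = 110/778 = 0.1413882, p̂₂ = 144/955 = 0.1507853.
Pooled p̂ = (110+144)/(778+955) = 254/1733 = 0.1465666.
SE = √(0.125085 × 0.00233247) = 0.0170809.
z = (0.1413882 − 0.1507853)/0.0170809 = -0.0093971/0.0170809 = -0.5502.
p-value = P(Z < -0.550) ≈ 0.2911.

z = -0.5502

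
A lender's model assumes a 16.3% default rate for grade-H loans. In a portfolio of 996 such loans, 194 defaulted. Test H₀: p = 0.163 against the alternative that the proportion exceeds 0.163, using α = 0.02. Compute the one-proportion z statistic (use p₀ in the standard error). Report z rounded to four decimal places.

p̂ = 194/996 ≈ 0.1947791.
Under H₀, SE = √(0.163·0.837/996) = √(0.000136979) = 0.0117038.
z = (0.1947791 − 0.163)/0.0117038 = 0.0317791/0.0117038 = 2.7153.
p-value = P(Z > 2.715) ≈ 0.0033, so at α = 0.02 we reject H₀.

z = 2.7153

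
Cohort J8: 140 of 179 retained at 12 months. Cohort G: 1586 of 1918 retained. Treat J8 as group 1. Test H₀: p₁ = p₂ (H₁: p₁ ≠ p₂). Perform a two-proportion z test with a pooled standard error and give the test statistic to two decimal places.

z = -1.50

p̂₁ = 140/179 ≈ 0.7821, p̂₂ = 1586/1918 ≈ 0.8269.
Pooled p̂ = (140+1586)/(179+1918) = 1726/2097 = 0.8231.
SE = √(0.145619 × 0.00610797) = 0.0298.
z = (0.7821 − 0.8269)/0.0298 = -0.0448/0.0298 = -1.50.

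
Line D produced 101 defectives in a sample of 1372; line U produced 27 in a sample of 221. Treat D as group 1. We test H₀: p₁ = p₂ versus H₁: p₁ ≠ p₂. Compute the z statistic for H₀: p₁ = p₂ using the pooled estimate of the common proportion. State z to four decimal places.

z = -2.4644

p̂₁ = 101/1372 = 0.073615, p̂₂ = 27/221 = 0.122172.
Pooled p̂ = (101+27)/(1372+221) = 128/1593 = 0.080352.
SE = √(0.0738952 × 0.00525375) = 0.019703.
z = (0.073615 − 0.122172)/0.019703 = -0.048557/0.019703 = -2.4644.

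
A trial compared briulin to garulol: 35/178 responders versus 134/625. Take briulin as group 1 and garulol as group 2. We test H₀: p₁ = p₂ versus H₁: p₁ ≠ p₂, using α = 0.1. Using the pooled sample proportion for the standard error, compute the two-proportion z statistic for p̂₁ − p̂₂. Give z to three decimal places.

z = -0.513

p̂₁ = 35/178 ≈ 0.19663, p̂₂ = 134/625 ≈ 0.21440.
Pooled p̂ = (35+134)/(178+625) = 169/803 = 0.21046.
SE = √(0.166167 × 0.00721798) = 0.03463.
z = (0.19663 − 0.21440)/0.03463 = -0.01777/0.03463 = -0.513.
p-value = 2·P(Z > 0.513) ≈ 0.6079; since p > α = 0.1, fail to reject H₀.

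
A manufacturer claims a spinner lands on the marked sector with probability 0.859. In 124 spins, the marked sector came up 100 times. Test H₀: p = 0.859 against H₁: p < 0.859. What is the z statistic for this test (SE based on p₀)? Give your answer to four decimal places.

z = -1.6814

p̂ = 100/124 = 0.806452.
Under H₀, SE = √(0.859·0.141/124) = √(0.000976766) = 0.031253.
z = (0.806452 − 0.859)/0.031253 = -0.052548/0.031253 = -1.6814.
p-value = P(Z < -1.681) ≈ 0.0463.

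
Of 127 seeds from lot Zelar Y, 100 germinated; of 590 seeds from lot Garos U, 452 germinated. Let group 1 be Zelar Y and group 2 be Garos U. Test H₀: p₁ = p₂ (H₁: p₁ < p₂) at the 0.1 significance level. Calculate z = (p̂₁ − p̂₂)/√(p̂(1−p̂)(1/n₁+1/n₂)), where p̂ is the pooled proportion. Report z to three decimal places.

p̂₁ = 100/127 = 0.78740, p̂₂ = 452/590 = 0.76610.
Pooled p̂ = (100+452)/(127+590) = 552/717 = 0.76987.
SE = √(p̂(1−p̂)(1/n₁+1/n₂)) = √(0.76987·0.23013·0.00956893) = √(0.00169531) = 0.04117.
z = (0.78740 − 0.76610)/0.04117 = 0.02130/0.04117 = 0.517.
p-value = P(Z < 0.517) ≈ 0.6975, so at α = 0.1 we fail to reject H₀.

z = 0.517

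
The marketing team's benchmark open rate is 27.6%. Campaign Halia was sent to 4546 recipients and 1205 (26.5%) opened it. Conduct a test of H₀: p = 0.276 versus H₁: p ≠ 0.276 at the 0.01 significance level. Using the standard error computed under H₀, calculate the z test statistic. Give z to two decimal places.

p̂ = 1205/4546 ≈ 0.2651.
Standard error under H₀: √(0.276×0.724/4546) = 0.0066.
z = (0.2651 − 0.276)/0.0066 = -0.0109/0.0066 = -1.65.
Two-sided p-value ≈ 2·Φ(−1.649) = 0.0992. With α = 0.01, fail to reject H₀.

z = -1.65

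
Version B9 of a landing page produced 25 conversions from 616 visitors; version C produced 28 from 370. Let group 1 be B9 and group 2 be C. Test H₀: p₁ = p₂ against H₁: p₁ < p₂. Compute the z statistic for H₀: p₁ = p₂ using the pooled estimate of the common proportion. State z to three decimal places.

p̂₁ = 25/616 ≈ 0.040584, p̂₂ = 28/370 ≈ 0.075676.
Pooled p̂ = (25+28)/(616+370) = 53/986 = 0.053753.
SE = √(p̂(1−p̂)(1/n₁+1/n₂)) = √(0.053753·0.946247·0.00432608) = √(0.000220038) = 0.014834.
z = (0.040584 − 0.075676)/0.014834 = -0.035092/0.014834 = -2.366.
p-value = P(Z < -2.366) ≈ 0.0090.

z = -2.366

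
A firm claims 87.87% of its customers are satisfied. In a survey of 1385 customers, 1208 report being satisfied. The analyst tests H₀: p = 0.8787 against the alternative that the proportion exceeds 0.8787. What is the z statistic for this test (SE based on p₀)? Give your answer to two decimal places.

z = -0.74

p̂ = 1208/1385 = 0.8722.
SE = √(p₀(1−p₀)/n) = √(0.10659/1385) = 0.0088.
z = (0.8722 − 0.8787)/0.0088 = -0.0065/0.0088 = -0.74.
p-value = P(Z > -0.741) ≈ 0.7706.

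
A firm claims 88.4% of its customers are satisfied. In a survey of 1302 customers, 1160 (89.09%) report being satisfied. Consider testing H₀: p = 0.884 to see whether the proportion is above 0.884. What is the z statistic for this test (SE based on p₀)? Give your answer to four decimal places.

p̂ = 1160/1302 = 0.8909370.
SE = √(p₀(1−p₀)/n) = √(0.10254/1302) = 0.0088746.
z = (0.8909370 − 0.884)/0.0088746 = 0.0069370/0.0088746 = 0.7817.
p-value = P(Z > 0.782) ≈ 0.2172.

z = 0.7817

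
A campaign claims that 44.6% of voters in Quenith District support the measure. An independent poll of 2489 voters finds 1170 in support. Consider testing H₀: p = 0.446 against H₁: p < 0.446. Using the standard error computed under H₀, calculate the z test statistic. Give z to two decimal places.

p̂ = 1170/2489 = 0.47007.
Under H₀, SE = √(0.446·0.554/2489) = √(9.92704e-05) = 0.00996.
z = (0.47007 − 0.446)/0.00996 = 0.02407/0.00996 = 2.42.

z = 2.42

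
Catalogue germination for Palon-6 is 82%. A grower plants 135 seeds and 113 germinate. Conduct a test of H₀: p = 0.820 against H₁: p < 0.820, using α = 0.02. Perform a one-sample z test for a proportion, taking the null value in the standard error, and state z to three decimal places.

p̂ = 113/135 ≈ 0.83704.
Under H₀, SE = √(0.82·0.18/135) = √(0.00109333) = 0.03307.
z = (0.83704 − 0.82)/0.03307 = 0.01704/0.03307 = 0.515.
p-value = P(Z < 0.515) ≈ 0.6968; since p > α = 0.02, fail to reject H₀.

z = 0.515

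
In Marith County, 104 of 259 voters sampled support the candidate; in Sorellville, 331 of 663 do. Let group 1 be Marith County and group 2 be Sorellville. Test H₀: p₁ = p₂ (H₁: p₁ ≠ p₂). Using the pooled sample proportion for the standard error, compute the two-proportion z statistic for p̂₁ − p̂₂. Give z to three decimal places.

p̂₁ = 104/259 ≈ 0.40154, p̂₂ = 331/663 ≈ 0.49925.
Pooled p̂ = (104+331)/(259+663) = 435/922 = 0.47180.
SE = √(0.249205 × 0.0053693) = 0.03658.
z = (0.40154 − 0.49925)/0.03658 = -0.09771/0.03658 = -2.671.

z = -2.671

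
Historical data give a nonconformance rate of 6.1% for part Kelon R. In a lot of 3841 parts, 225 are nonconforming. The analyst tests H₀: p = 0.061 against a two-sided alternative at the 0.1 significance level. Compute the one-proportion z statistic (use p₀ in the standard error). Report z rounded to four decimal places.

p̂ = 225/3841 ≈ 0.058578.
SE = √(p₀(1−p₀)/n) = √(0.057279/3841) = 0.003862.
z = (0.058578 − 0.061)/0.003862 = -0.002422/0.003862 = -0.6271.
Two-sided p-value ≈ 2·Φ(−0.627) = 0.5306. With α = 0.1, fail to reject H₀.

z = -0.6271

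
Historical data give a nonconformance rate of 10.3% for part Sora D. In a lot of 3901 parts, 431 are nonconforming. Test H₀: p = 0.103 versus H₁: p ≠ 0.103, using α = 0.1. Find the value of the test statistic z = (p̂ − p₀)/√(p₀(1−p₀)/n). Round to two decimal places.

p̂ = 431/3901 ≈ 0.11048.
SE = √(p₀(1−p₀)/n) = √(0.092391/3901) = 0.00487.
z = (0.11048 − 0.103)/0.00487 = 0.00748/0.00487 = 1.54.
p-value = 2·P(Z > 1.538) ≈ 0.1241, so at α = 0.1 we fail to reject H₀.

z = 1.54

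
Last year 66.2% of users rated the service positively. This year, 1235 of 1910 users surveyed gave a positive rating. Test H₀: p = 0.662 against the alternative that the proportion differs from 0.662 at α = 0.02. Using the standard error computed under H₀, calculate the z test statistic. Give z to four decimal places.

p̂ = 1235/1910 = 0.6465969.
Under H₀, SE = √(0.662·0.338/1910) = √(0.00011715) = 0.0108236.
z = (0.6465969 − 0.662)/0.0108236 = -0.0154031/0.0108236 = -1.4231.
Two-sided p-value ≈ 2·Φ(−1.423) = 0.1547. With α = 0.02, fail to reject H₀.

z = -1.4231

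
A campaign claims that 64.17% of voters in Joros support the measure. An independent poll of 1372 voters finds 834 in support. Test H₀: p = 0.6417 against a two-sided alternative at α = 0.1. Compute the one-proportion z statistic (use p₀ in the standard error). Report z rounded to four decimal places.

p̂ = 834/1372 ≈ 0.607872.
SE = √(p₀(1−p₀)/n) = √(0.22992/1372) = 0.012945.
z = (0.607872 − 0.6417)/0.012945 = -0.033828/0.012945 = -2.6132.
p-value = 2·P(Z > 2.613) ≈ 0.0090; since p < α = 0.1, reject H₀.

z = -2.6132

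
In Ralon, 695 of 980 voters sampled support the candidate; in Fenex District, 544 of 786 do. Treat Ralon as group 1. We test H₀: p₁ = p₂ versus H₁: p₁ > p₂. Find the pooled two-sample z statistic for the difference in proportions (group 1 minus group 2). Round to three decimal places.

p̂₁ = 695/980 = 0.70918, p̂₂ = 544/786 = 0.69211.
Pooled p̂ = (695+544)/(980+786) = 1239/1766 = 0.70159.
SE = √(0.209363 × 0.00229267) = 0.02191.
z = (0.70918 − 0.69211)/0.02191 = 0.01707/0.02191 = 0.779.

z = 0.779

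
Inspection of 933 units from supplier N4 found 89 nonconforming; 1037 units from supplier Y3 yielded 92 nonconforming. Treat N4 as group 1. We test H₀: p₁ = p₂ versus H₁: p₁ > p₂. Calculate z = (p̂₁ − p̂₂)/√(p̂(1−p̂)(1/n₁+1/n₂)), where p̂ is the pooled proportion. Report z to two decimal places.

p̂₁ = 89/933 ≈ 0.09539, p̂₂ = 92/1037 ≈ 0.08872.
Pooled p̂ = (89+92)/(933+1037) = 181/1970 = 0.09188.
SE = √(0.0834366 × 0.00203613) = 0.01303.
z = (0.09539 − 0.08872)/0.01303 = 0.00667/0.01303 = 0.51.
p-value = P(Z > 0.512) ≈ 0.3043.

z = 0.51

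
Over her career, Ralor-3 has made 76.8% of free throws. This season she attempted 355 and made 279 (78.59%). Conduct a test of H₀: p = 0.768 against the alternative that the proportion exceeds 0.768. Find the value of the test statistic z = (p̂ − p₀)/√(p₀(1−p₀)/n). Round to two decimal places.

z = 0.80

p̂ = 279/355 ≈ 0.7859.
Under H₀, SE = √(0.768·0.232/355) = √(0.000501904) = 0.0224.
z = (0.7859 − 0.768)/0.0224 = 0.0179/0.0224 = 0.80.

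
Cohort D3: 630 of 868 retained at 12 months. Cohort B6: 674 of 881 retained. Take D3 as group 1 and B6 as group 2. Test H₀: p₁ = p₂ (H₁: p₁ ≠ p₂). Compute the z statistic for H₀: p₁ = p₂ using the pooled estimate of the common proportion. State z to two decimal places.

p̂₁ = 630/868 = 0.7258, p̂₂ = 674/881 = 0.7650.
Pooled p̂ = (630+674)/(868+881) = 1304/1749 = 0.7456.
SE = √(0.189696 × 0.00228715) = 0.0208.
z = (0.7258 − 0.7650)/0.0208 = -0.0392/0.0208 = -1.88.

z = -1.88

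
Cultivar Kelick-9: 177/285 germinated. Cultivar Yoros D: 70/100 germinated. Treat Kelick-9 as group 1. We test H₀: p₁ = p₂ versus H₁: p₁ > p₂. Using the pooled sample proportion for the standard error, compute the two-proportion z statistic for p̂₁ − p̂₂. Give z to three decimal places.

p̂₁ = 177/285 ≈ 0.62105, p̂₂ = 70/100 ≈ 0.70000.
Pooled p̂ = (177+70)/(285+100) = 247/385 = 0.64156.
SE = √(p̂(1−p̂)(1/n₁+1/n₂)) = √(0.64156·0.35844·0.0135088) = √(0.00310649) = 0.05574.
z = (0.62105 − 0.70000)/0.05574 = -0.07895/0.05574 = -1.416.
p-value = P(Z > -1.416) ≈ 0.9217.

z = -1.416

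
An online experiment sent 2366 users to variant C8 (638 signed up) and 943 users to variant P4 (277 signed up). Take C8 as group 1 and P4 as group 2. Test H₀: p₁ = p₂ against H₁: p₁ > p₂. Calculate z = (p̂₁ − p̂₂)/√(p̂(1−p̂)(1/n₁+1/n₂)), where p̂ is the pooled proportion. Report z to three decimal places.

p̂₁ = 638/2366 ≈ 0.269653, p̂₂ = 277/943 ≈ 0.293743.
Pooled p̂ = (638+277)/(2366+943) = 915/3309 = 0.276519.
SE = √(p̂(1−p̂)(1/n₁+1/n₂)) = √(0.276519·0.723481·0.0014831) = √(0.000296703) = 0.017225.
z = (0.269653 − 0.293743)/0.017225 = -0.024090/0.017225 = -1.399.

z = -1.399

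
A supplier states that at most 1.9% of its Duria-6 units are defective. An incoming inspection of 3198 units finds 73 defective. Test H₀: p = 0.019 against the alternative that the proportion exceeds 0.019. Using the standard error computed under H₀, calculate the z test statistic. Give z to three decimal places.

z = 1.585

p̂ = 73/3198 ≈ 0.022827.
Standard error under H₀: √(0.019×0.981/3198) = 0.002414.
z = (0.022827 − 0.019)/0.002414 = 0.003827/0.002414 = 1.585.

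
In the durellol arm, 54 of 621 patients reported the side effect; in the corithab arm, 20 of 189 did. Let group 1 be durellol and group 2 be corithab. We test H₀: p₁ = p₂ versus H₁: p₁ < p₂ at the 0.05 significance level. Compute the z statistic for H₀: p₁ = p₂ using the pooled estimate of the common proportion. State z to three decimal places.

p̂₁ = 54/621 = 0.08696, p̂₂ = 20/189 = 0.10582.
Pooled p̂ = (54+20)/(621+189) = 74/810 = 0.09136.
SE = √(0.0830117 × 0.00690131) = 0.02394.
z = (0.08696 − 0.10582)/0.02394 = -0.01886/0.02394 = -0.788.
p-value = P(Z < -0.788) ≈ 0.2153; since p > α = 0.05, fail to reject H₀.

z = -0.788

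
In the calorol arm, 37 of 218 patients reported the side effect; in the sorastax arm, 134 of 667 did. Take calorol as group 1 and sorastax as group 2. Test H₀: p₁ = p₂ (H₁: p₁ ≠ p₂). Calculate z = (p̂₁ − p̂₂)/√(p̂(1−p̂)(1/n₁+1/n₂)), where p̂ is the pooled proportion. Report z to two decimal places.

z = -1.01

p̂₁ = 37/218 ≈ 0.1697, p̂₂ = 134/667 ≈ 0.2009.
Pooled p̂ = (37+134)/(218+667) = 171/885 = 0.1932.
SE = √(p̂(1−p̂)(1/n₁+1/n₂)) = √(0.1932·0.8068·0.00608641) = √(0.000948787) = 0.0308.
z = (0.1697 − 0.2009)/0.0308 = -0.0312/0.0308 = -1.01.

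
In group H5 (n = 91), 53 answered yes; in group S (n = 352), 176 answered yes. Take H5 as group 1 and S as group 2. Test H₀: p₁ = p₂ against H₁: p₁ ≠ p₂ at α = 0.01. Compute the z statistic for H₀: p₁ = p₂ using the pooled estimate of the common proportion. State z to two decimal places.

p̂₁ = 53/91 ≈ 0.5824, p̂₂ = 176/352 ≈ 0.5000.
Pooled p̂ = (53+176)/(91+352) = 229/443 = 0.5169.
SE = √(p̂(1−p̂)(1/n₁+1/n₂)) = √(0.5169·0.4831·0.0138299) = √(0.00345352) = 0.0588.
z = (0.5824 − 0.5000)/0.0588 = 0.0824/0.0588 = 1.40.
Two-sided p-value ≈ 2·Φ(−1.402) = 0.1608, so at α = 0.01 we fail to reject H₀.

z = 1.40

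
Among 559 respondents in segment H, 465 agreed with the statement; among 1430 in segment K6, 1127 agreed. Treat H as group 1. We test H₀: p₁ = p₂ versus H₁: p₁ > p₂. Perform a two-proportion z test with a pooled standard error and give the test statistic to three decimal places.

z = 2.193

p̂₁ = 465/559 ≈ 0.83184, p̂₂ = 1127/1430 ≈ 0.78811.
Pooled p̂ = (465+1127)/(559+1430) = 1592/1989 = 0.80040.
SE = √(p̂(1−p̂)(1/n₁+1/n₂)) = √(0.80040·0.19960·0.00248821) = √(0.000397513) = 0.01994.
z = (0.83184 − 0.78811)/0.01994 = 0.04373/0.01994 = 2.193.
p-value = P(Z > 2.193) ≈ 0.0141.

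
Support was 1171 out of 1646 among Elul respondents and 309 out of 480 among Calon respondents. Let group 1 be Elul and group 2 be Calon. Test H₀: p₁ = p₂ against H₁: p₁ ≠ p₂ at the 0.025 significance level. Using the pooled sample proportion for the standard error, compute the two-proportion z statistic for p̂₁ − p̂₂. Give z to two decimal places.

p̂₁ = 1171/1646 ≈ 0.71142, p̂₂ = 309/480 ≈ 0.64375.
Pooled p̂ = (1171+309)/(1646+480) = 1480/2126 = 0.69614.
SE = √(0.211528 × 0.00269087) = 0.02386.
z = (0.71142 − 0.64375)/0.02386 = 0.06767/0.02386 = 2.84.
p-value = 2·P(Z > 2.836) ≈ 0.0046. With α = 0.025, reject H₀.

z = 2.84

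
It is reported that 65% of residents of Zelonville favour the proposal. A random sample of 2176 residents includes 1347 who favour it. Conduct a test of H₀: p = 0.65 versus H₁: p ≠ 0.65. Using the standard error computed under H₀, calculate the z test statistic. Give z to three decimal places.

p̂ = 1347/2176 ≈ 0.619026.
Standard error under H₀: √(0.65×0.35/2176) = 0.010225.
z = (0.619026 − 0.65)/0.010225 = -0.030974/0.010225 = -3.029.

z = -3.029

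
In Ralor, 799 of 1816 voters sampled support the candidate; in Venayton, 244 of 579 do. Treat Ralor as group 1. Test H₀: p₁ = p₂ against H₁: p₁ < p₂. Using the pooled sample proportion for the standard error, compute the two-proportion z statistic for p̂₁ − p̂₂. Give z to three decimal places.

p̂₁ = 799/1816 ≈ 0.43998, p̂₂ = 244/579 ≈ 0.42142.
Pooled p̂ = (799+244)/(1816+579) = 1043/2395 = 0.43549.
SE = √(p̂(1−p̂)(1/n₁+1/n₂)) = √(0.43549·0.56451·0.00227778) = √(0.000559965) = 0.02366.
z = (0.43998 − 0.42142)/0.02366 = 0.01856/0.02366 = 0.784.
p-value = P(Z < 0.784) ≈ 0.7836.

z = 0.784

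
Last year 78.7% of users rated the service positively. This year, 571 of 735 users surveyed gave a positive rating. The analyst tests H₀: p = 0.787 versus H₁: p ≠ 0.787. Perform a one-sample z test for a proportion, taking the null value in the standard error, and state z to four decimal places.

p̂ = 571/735 ≈ 0.776871.
SE = √(p₀(1−p₀)/n) = √(0.16763/735) = 0.015102.
z = (0.776871 − 0.787)/0.015102 = -0.010129/0.015102 = -0.6707.

z = -0.6707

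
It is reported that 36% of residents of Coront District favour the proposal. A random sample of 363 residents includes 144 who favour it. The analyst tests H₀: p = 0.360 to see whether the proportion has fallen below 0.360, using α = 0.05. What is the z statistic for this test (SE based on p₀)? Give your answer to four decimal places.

p̂ = 144/363 = 0.396694.
Standard error under H₀: √(0.36×0.64/363) = 0.025193.
z = (0.396694 − 0.36)/0.025193 = 0.036694/0.025193 = 1.4565.
p-value = P(Z < 1.456) ≈ 0.9274; since p > α = 0.05, fail to reject H₀.

z = 1.4565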